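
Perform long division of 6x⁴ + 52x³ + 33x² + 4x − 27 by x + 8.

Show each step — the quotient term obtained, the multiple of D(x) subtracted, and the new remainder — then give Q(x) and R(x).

Step 1: lead(6x⁴ + 52x³ + 33x² + 4x − 27) ÷ lead(D) = 6x⁴ ÷ x = 6x³. Subtract (6x³)·D = 6x⁴ + 48x³. Remainder: 4x³ + 33x² + 4x − 27.
Step 2: lead(4x³ + 33x² + 4x − 27) ÷ lead(D) = 4x³ ÷ x = 4x². Subtract (4x²)·D = 4x³ + 32x². Remainder: x² + 4x − 27.
Step 3: lead(x² + 4x − 27) ÷ lead(D) = x² ÷ x = x. Subtract (x)·D = x² + 8x. Remainder: −4x − 27.
Step 4: lead(−4x − 27) ÷ lead(D) = −4x ÷ x = −4. Subtract (−4)·D = −4x − 32. Remainder: 5.

Q(x) = 6x³ + 4x² + x − 4; R(x) = 5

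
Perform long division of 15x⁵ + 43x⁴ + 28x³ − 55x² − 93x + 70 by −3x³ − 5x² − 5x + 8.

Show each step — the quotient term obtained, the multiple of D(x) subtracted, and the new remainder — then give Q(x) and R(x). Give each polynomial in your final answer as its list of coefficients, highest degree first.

Step 1: lead(15x⁵ + 43x⁴ + 28x³ − 55x² − 93x + 70) ÷ lead(D) = 15x⁵ ÷ −3x³ = −5x². Subtract (−5x²)·D = 15x⁵ + 25x⁴ + 25x³ − 40x². Remainder: 18x⁴ + 3x³ − 15x² − 93x + 70.
Step 2: lead(18x⁴ + 3x³ − 15x² − 93x + 70) ÷ lead(D) = 18x⁴ ÷ −3x³ = −6x. Subtract (−6x)·D = 18x⁴ + 30x³ + 30x² − 48x. Remainder: −27x³ − 45x² − 45x + 70.
Step 3: lead(−27x³ − 45x² − 45x + 70) ÷ lead(D) = −27x³ ÷ −3x³ = 9. Subtract (9)·D = −27x³ − 45x² − 45x + 72. Remainder: −2.

Q = [-5, -6, 9]; R = [-2]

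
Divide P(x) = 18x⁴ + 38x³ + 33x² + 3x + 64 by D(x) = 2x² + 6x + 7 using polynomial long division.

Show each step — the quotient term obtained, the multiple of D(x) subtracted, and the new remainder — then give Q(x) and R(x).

Step 1: lead(18x⁴ + 38x³ + 33x² + 3x + 64) ÷ lead(D) = 18x⁴ ÷ 2x² = 9x². Subtract (9x²)·D = 18x⁴ + 54x³ + 63x². Remainder: −16x³ − 30x² + 3x + 64.
Step 2: lead(−16x³ − 30x² + 3x + 64) ÷ lead(D) = −16x³ ÷ 2x² = −8x. Subtract (−8x)·D = −16x³ − 48x² − 56x. Remainder: 18x² + 59x + 64.
Step 3: lead(18x² + 59x + 64) ÷ lead(D) = 18x² ÷ 2x² = 9. Subtract (9)·D = 18x² + 54x + 63. Remainder: 5x + 1.

Q(x) = 9x² − 8x + 9; R(x) = 5x + 1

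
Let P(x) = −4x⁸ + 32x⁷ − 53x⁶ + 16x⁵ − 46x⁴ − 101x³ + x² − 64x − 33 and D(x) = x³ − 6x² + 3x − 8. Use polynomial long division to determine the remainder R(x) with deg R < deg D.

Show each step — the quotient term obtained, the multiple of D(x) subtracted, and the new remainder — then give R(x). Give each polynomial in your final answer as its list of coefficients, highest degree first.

Step 1: lead(−4x⁸ + 32x⁷ − 53x⁶ + 16x⁵ − 46x⁴ − 101x³ + x² − 64x − 33) ÷ lead(D) = −4x⁸ ÷ x³ = −4x⁵. Subtract (−4x⁵)·D = −4x⁸ + 24x⁷ − 12x⁶ + 32x⁵. Remainder: 8x⁷ − 41x⁶ − 16x⁵ − 46x⁴ − 101x³ + x² − 64x − 33.
Step 2: lead(8x⁷ − 41x⁶ − 16x⁵ − 46x⁴ − 101x³ + x² − 64x − 33) ÷ lead(D) = 8x⁷ ÷ x³ = 8x⁴. Subtract (8x⁴)·D = 8x⁷ − 48x⁶ + 24x⁵ − 64x⁴. Remainder: 7x⁶ − 40x⁵ + 18x⁴ − 101x³ + x² − 64x − 33.
Step 3: lead(7x⁶ − 40x⁵ + 18x⁴ − 101x³ + x² − 64x − 33) ÷ lead(D) = 7x⁶ ÷ x³ = 7x³. Subtract (7x³)·D = 7x⁶ − 42x⁵ + 21x⁴ − 56x³. Remainder: 2x⁵ − 3x⁴ − 45x³ + x² − 64x − 33.
Step 4: lead(2x⁵ − 3x⁴ − 45x³ + x² − 64x − 33) ÷ lead(D) = 2x⁵ ÷ x³ = 2x². Subtract (2x²)·D = 2x⁵ − 12x⁴ + 6x³ − 16x². Remainder: 9x⁴ − 51x³ + 17x² − 64x − 33.
Step 5: lead(9x⁴ − 51x³ + 17x² − 64x − 33) ÷ lead(D) = 9x⁴ ÷ x³ = 9x. Subtract (9x)·D = 9x⁴ − 54x³ + 27x² − 72x. Remainder: 3x³ − 10x² + 8x − 33.
Step 6: lead(3x³ − 10x² + 8x − 33) ÷ lead(D) = 3x³ ÷ x³ = 3. Subtract (3)·D = 3x³ − 18x² + 9x − 24. Remainder: 8x² − x − 9.

R = [8, -1, -9]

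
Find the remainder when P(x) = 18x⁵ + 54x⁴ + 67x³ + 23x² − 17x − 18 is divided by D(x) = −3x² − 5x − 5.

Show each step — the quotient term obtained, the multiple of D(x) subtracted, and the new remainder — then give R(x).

R(x) = 8x + 2

Step 1: lead(18x⁵ + 54x⁴ + 67x³ + 23x² − 17x − 18) ÷ lead(D) = 18x⁵ ÷ −3x² = −6x³. Subtract (−6x³)·D = 18x⁵ + 30x⁴ + 30x³. Remainder: 24x⁴ + 37x³ + 23x² − 17x − 18.
Step 2: lead(24x⁴ + 37x³ + 23x² − 17x − 18) ÷ lead(D) = 24x⁴ ÷ −3x² = −8x². Subtract (−8x²)·D = 24x⁴ + 40x³ + 40x². Remainder: −3x³ − 17x² − 17x − 18.
Step 3: lead(−3x³ − 17x² − 17x − 18) ÷ lead(D) = −3x³ ÷ −3x² = x. Subtract (x)·D = −3x³ − 5x² − 5x. Remainder: −12x² − 12x − 18.
Step 4: lead(−12x² − 12x − 18) ÷ lead(D) = −12x² ÷ −3x² = 4. Subtract (4)·D = −12x² − 20x − 20. Remainder: 8x + 2.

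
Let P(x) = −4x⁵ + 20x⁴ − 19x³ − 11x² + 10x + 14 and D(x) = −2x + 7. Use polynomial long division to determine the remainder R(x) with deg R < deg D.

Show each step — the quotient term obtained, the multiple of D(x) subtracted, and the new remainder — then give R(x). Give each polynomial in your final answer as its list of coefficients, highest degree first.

R = [0]

Step 1: lead(−4x⁵ + 20x⁴ − 19x³ − 11x² + 10x + 14) ÷ lead(D) = −4x⁵ ÷ −2x = 2x⁴. Subtract (2x⁴)·D = −4x⁵ + 14x⁴. Remainder: 6x⁴ − 19x³ − 11x² + 10x + 14.
Step 2: lead(6x⁴ − 19x³ − 11x² + 10x + 14) ÷ lead(D) = 6x⁴ ÷ −2x = −3x³. Subtract (−3x³)·D = 6x⁴ − 21x³. Remainder: 2x³ − 11x² + 10x + 14.
Step 3: lead(2x³ − 11x² + 10x + 14) ÷ lead(D) = 2x³ ÷ −2x = −x². Subtract (−x²)·D = 2x³ − 7x². Remainder: −4x² + 10x + 14.
Step 4: lead(−4x² + 10x + 14) ÷ lead(D) = −4x² ÷ −2x = 2x. Subtract (2x)·D = −4x² + 14x. Remainder: −4x + 14.
Step 5: lead(−4x + 14) ÷ lead(D) = −4x ÷ −2x = 2. Subtract (2)·D = −4x + 14. Remainder: 0.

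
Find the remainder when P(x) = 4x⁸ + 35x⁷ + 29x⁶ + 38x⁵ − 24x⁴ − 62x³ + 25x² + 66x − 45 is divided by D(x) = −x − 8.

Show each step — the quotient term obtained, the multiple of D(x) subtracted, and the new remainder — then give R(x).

Step 1: lead(4x⁸ + 35x⁷ + 29x⁶ + 38x⁵ − 24x⁴ − 62x³ + 25x² + 66x − 45) ÷ lead(D) = 4x⁸ ÷ −x = −4x⁷. Subtract (−4x⁷)·D = 4x⁸ + 32x⁷. Remainder: 3x⁷ + 29x⁶ + 38x⁵ − 24x⁴ − 62x³ + 25x² + 66x − 45.
Step 2: lead(3x⁷ + 29x⁶ + 38x⁵ − 24x⁴ − 62x³ + 25x² + 66x − 45) ÷ lead(D) = 3x⁷ ÷ −x = −3x⁶. Subtract (−3x⁶)·D = 3x⁷ + 24x⁶. Remainder: 5x⁶ + 38x⁵ − 24x⁴ − 62x³ + 25x² + 66x − 45.
Step 3: lead(5x⁶ + 38x⁵ − 24x⁴ − 62x³ + 25x² + 66x − 45) ÷ lead(D) = 5x⁶ ÷ −x = −5x⁵. Subtract (−5x⁵)·D = 5x⁶ + 40x⁵. Remainder: −2x⁵ − 24x⁴ − 62x³ + 25x² + 66x − 45.
Step 4: lead(−2x⁵ − 24x⁴ − 62x³ + 25x² + 66x − 45) ÷ lead(D) = −2x⁵ ÷ −x = 2x⁴. Subtract (2x⁴)·D = −2x⁵ − 16x⁴. Remainder: −8x⁴ − 62x³ + 25x² + 66x − 45.
Step 5: lead(−8x⁴ − 62x³ + 25x² + 66x − 45) ÷ lead(D) = −8x⁴ ÷ −x = 8x³. Subtract (8x³)·D = −8x⁴ − 64x³. Remainder: 2x³ + 25x² + 66x − 45.
Step 6: lead(2x³ + 25x² + 66x − 45) ÷ lead(D) = 2x³ ÷ −x = −2x². Subtract (−2x²)·D = 2x³ + 16x². Remainder: 9x² + 66x − 45.
Step 7: lead(9x² + 66x − 45) ÷ lead(D) = 9x² ÷ −x = −9x. Subtract (−9x)·D = 9x² + 72x. Remainder: −6x − 45.
Step 8: lead(−6x − 45) ÷ lead(D) = −6x ÷ −x = 6. Subtract (6)·D = −6x − 48. Remainder: 3.

R(x) = 3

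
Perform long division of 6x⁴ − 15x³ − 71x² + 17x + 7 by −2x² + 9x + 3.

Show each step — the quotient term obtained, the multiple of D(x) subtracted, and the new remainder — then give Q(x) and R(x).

Step 1: lead(6x⁴ − 15x³ − 71x² + 17x + 7) ÷ lead(D) = 6x⁴ ÷ −2x² = −3x². Subtract (−3x²)·D = 6x⁴ − 27x³ − 9x². Remainder: 12x³ − 62x² + 17x + 7.
Step 2: lead(12x³ − 62x² + 17x + 7) ÷ lead(D) = 12x³ ÷ −2x² = −6x. Subtract (−6x)·D = 12x³ − 54x² − 18x. Remainder: −8x² + 35x + 7.
Step 3: lead(−8x² + 35x + 7) ÷ lead(D) = −8x² ÷ −2x² = 4. Subtract (4)·D = −8x² + 36x + 12. Remainder: −x − 5.

Q(x) = −3x² − 6x + 4; R(x) = −x − 5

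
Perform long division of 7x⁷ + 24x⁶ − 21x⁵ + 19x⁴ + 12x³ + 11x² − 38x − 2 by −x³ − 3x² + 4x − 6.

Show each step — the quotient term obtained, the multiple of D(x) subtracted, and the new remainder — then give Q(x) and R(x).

Q(x) = −7x⁴ − 3x³ + 2x² + 5x − 1; R(x) = −4x − 8

Step 1: lead(7x⁷ + 24x⁶ − 21x⁵ + 19x⁴ + 12x³ + 11x² − 38x − 2) ÷ lead(D) = 7x⁷ ÷ −x³ = −7x⁴. Subtract (−7x⁴)·D = 7x⁷ + 21x⁶ − 28x⁵ + 42x⁴. Remainder: 3x⁶ + 7x⁵ − 23x⁴ + 12x³ + 11x² − 38x − 2.
Step 2: lead(3x⁶ + 7x⁵ − 23x⁴ + 12x³ + 11x² − 38x − 2) ÷ lead(D) = 3x⁶ ÷ −x³ = −3x³. Subtract (−3x³)·D = 3x⁶ + 9x⁵ − 12x⁴ + 18x³. Remainder: −2x⁵ − 11x⁴ − 6x³ + 11x² − 38x − 2.
Step 3: lead(−2x⁵ − 11x⁴ − 6x³ + 11x² − 38x − 2) ÷ lead(D) = −2x⁵ ÷ −x³ = 2x². Subtract (2x²)·D = −2x⁵ − 6x⁴ + 8x³ − 12x². Remainder: −5x⁴ − 14x³ + 23x² − 38x − 2.
Step 4: lead(−5x⁴ − 14x³ + 23x² − 38x − 2) ÷ lead(D) = −5x⁴ ÷ −x³ = 5x. Subtract (5x)·D = −5x⁴ − 15x³ + 20x² − 30x. Remainder: x³ + 3x² − 8x − 2.
Step 5: lead(x³ + 3x² − 8x − 2) ÷ lead(D) = x³ ÷ −x³ = −1. Subtract (−1)·D = x³ + 3x² − 4x + 6. Remainder: −4x − 8.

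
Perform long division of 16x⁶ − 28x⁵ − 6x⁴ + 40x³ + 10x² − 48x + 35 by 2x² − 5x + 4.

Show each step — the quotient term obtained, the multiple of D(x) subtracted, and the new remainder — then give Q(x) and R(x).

Q(x) = 8x⁴ + 6x³ − 4x² − 2x + 8; R(x) = 3

Step 1: lead(16x⁶ − 28x⁵ − 6x⁴ + 40x³ + 10x² − 48x + 35) ÷ lead(D) = 16x⁶ ÷ 2x² = 8x⁴. Subtract (8x⁴)·D = 16x⁶ − 40x⁵ + 32x⁴. Remainder: 12x⁵ − 38x⁴ + 40x³ + 10x² − 48x + 35.
Step 2: lead(12x⁵ − 38x⁴ + 40x³ + 10x² − 48x + 35) ÷ lead(D) = 12x⁵ ÷ 2x² = 6x³. Subtract (6x³)·D = 12x⁵ − 30x⁴ + 24x³. Remainder: −8x⁴ + 16x³ + 10x² − 48x + 35.
Step 3: lead(−8x⁴ + 16x³ + 10x² − 48x + 35) ÷ lead(D) = −8x⁴ ÷ 2x² = −4x². Subtract (−4x²)·D = −8x⁴ + 20x³ − 16x². Remainder: −4x³ + 26x² − 48x + 35.
Step 4: lead(−4x³ + 26x² − 48x + 35) ÷ lead(D) = −4x³ ÷ 2x² = −2x. Subtract (−2x)·D = −4x³ + 10x² − 8x. Remainder: 16x² − 40x + 35.
Step 5: lead(16x² − 40x + 35) ÷ lead(D) = 16x² ÷ 2x² = 8. Subtract (8)·D = 16x² − 40x + 32. Remainder: 3.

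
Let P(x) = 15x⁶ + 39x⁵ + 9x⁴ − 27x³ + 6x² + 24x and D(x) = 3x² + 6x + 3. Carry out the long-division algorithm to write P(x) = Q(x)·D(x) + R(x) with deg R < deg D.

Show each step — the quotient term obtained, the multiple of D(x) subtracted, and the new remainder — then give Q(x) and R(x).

Step 1: lead(15x⁶ + 39x⁵ + 9x⁴ − 27x³ + 6x² + 24x) ÷ lead(D) = 15x⁶ ÷ 3x² = 5x⁴. Subtract (5x⁴)·D = 15x⁶ + 30x⁵ + 15x⁴. Remainder: 9x⁵ − 6x⁴ − 27x³ + 6x² + 24x.
Step 2: lead(9x⁵ − 6x⁴ − 27x³ + 6x² + 24x) ÷ lead(D) = 9x⁵ ÷ 3x² = 3x³. Subtract (3x³)·D = 9x⁵ + 18x⁴ + 9x³. Remainder: −24x⁴ − 36x³ + 6x² + 24x.
Step 3: lead(−24x⁴ − 36x³ + 6x² + 24x) ÷ lead(D) = −24x⁴ ÷ 3x² = −8x². Subtract (−8x²)·D = −24x⁴ − 48x³ − 24x². Remainder: 12x³ + 30x² + 24x.
Step 4: lead(12x³ + 30x² + 24x) ÷ lead(D) = 12x³ ÷ 3x² = 4x. Subtract (4x)·D = 12x³ + 24x² + 12x. Remainder: 6x² + 12x.
Step 5: lead(6x² + 12x) ÷ lead(D) = 6x² ÷ 3x² = 2. Subtract (2)·D = 6x² + 12x + 6. Remainder: −6.

Q(x) = 5x⁴ + 3x³ − 8x² + 4x + 2; R(x) = −6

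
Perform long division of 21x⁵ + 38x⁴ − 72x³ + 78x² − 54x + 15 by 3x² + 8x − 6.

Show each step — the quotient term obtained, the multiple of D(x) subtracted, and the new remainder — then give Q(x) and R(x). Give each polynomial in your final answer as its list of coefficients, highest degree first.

Step 1: lead(21x⁵ + 38x⁴ − 72x³ + 78x² − 54x + 15) ÷ lead(D) = 21x⁵ ÷ 3x² = 7x³. Subtract (7x³)·D = 21x⁵ + 56x⁴ − 42x³. Remainder: −18x⁴ − 30x³ + 78x² − 54x + 15.
Step 2: lead(−18x⁴ − 30x³ + 78x² − 54x + 15) ÷ lead(D) = −18x⁴ ÷ 3x² = −6x². Subtract (−6x²)·D = −18x⁴ − 48x³ + 36x². Remainder: 18x³ + 42x² − 54x + 15.
Step 3: lead(18x³ + 42x² − 54x + 15) ÷ lead(D) = 18x³ ÷ 3x² = 6x. Subtract (6x)·D = 18x³ + 48x² − 36x. Remainder: −6x² − 18x + 15.
Step 4: lead(−6x² − 18x + 15) ÷ lead(D) = −6x² ÷ 3x² = −2. Subtract (−2)·D = −6x² − 16x + 12. Remainder: −2x + 3.

Q = [7, -6, 6, -2]; R = [-2, 3]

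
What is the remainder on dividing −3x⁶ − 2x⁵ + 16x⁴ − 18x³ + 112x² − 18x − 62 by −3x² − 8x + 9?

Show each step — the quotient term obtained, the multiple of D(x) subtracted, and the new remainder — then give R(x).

Step 1: lead(−3x⁶ − 2x⁵ + 16x⁴ − 18x³ + 112x² − 18x − 62) ÷ lead(D) = −3x⁶ ÷ −3x² = x⁴. Subtract (x⁴)·D = −3x⁶ − 8x⁵ + 9x⁴. Remainder: 6x⁵ + 7x⁴ − 18x³ + 112x² − 18x − 62.
Step 2: lead(6x⁵ + 7x⁴ − 18x³ + 112x² − 18x − 62) ÷ lead(D) = 6x⁵ ÷ −3x² = −2x³. Subtract (−2x³)·D = 6x⁵ + 16x⁴ − 18x³. Remainder: −9x⁴ + 112x² − 18x − 62.
Step 3: lead(−9x⁴ + 112x² − 18x − 62) ÷ lead(D) = −9x⁴ ÷ −3x² = 3x². Subtract (3x²)·D = −9x⁴ − 24x³ + 27x². Remainder: 24x³ + 85x² − 18x − 62.
Step 4: lead(24x³ + 85x² − 18x − 62) ÷ lead(D) = 24x³ ÷ −3x² = −8x. Subtract (−8x)·D = 24x³ + 64x² − 72x. Remainder: 21x² + 54x − 62.
Step 5: lead(21x² + 54x − 62) ÷ lead(D) = 21x² ÷ −3x² = −7. Subtract (−7)·D = 21x² + 56x − 63. Remainder: −2x + 1.

R(x) = −2x + 1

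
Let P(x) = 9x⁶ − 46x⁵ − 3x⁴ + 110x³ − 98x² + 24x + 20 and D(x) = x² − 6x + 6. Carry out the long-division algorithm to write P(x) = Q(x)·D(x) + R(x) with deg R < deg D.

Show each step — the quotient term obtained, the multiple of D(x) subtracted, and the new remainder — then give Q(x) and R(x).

Q(x) = 9x⁴ + 8x³ − 9x² + 8x + 4; R(x) = −4

Step 1: lead(9x⁶ − 46x⁵ − 3x⁴ + 110x³ − 98x² + 24x + 20) ÷ lead(D) = 9x⁶ ÷ x² = 9x⁴. Subtract (9x⁴)·D = 9x⁶ − 54x⁵ + 54x⁴. Remainder: 8x⁵ − 57x⁴ + 110x³ − 98x² + 24x + 20.
Step 2: lead(8x⁵ − 57x⁴ + 110x³ − 98x² + 24x + 20) ÷ lead(D) = 8x⁵ ÷ x² = 8x³. Subtract (8x³)·D = 8x⁵ − 48x⁴ + 48x³. Remainder: −9x⁴ + 62x³ − 98x² + 24x + 20.
Step 3: lead(−9x⁴ + 62x³ − 98x² + 24x + 20) ÷ lead(D) = −9x⁴ ÷ x² = −9x². Subtract (−9x²)·D = −9x⁴ + 54x³ − 54x². Remainder: 8x³ − 44x² + 24x + 20.
Step 4: lead(8x³ − 44x² + 24x + 20) ÷ lead(D) = 8x³ ÷ x² = 8x. Subtract (8x)·D = 8x³ − 48x² + 48x. Remainder: 4x² − 24x + 20.
Step 5: lead(4x² − 24x + 20) ÷ lead(D) = 4x² ÷ x² = 4. Subtract (4)·D = 4x² − 24x + 24. Remainder: −4.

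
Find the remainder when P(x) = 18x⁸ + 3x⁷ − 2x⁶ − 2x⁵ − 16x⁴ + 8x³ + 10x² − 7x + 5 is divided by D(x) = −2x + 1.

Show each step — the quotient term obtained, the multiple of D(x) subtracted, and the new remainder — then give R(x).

Step 1: lead(18x⁸ + 3x⁷ − 2x⁶ − 2x⁵ − 16x⁴ + 8x³ + 10x² − 7x + 5) ÷ lead(D) = 18x⁸ ÷ −2x = −9x⁷. Subtract (−9x⁷)·D = 18x⁸ − 9x⁷. Remainder: 12x⁷ − 2x⁶ − 2x⁵ − 16x⁴ + 8x³ + 10x² − 7x + 5.
Step 2: lead(12x⁷ − 2x⁶ − 2x⁵ − 16x⁴ + 8x³ + 10x² − 7x + 5) ÷ lead(D) = 12x⁷ ÷ −2x = −6x⁶. Subtract (−6x⁶)·D = 12x⁷ − 6x⁶. Remainder: 4x⁶ − 2x⁵ − 16x⁴ + 8x³ + 10x² − 7x + 5.
Step 3: lead(4x⁶ − 2x⁵ − 16x⁴ + 8x³ + 10x² − 7x + 5) ÷ lead(D) = 4x⁶ ÷ −2x = −2x⁵. Subtract (−2x⁵)·D = 4x⁶ − 2x⁵. Remainder: −16x⁴ + 8x³ + 10x² − 7x + 5.
Step 4: lead(−16x⁴ + 8x³ + 10x² − 7x + 5) ÷ lead(D) = −16x⁴ ÷ −2x = 8x³. Subtract (8x³)·D = −16x⁴ + 8x³. Remainder: 10x² − 7x + 5.
Step 5: lead(10x² − 7x + 5) ÷ lead(D) = 10x² ÷ −2x = −5x. Subtract (−5x)·D = 10x² − 5x. Remainder: −2x + 5.
Step 6: lead(−2x + 5) ÷ lead(D) = −2x ÷ −2x = 1. Subtract (1)·D = −2x + 1. Remainder: 4.

R(x) = 4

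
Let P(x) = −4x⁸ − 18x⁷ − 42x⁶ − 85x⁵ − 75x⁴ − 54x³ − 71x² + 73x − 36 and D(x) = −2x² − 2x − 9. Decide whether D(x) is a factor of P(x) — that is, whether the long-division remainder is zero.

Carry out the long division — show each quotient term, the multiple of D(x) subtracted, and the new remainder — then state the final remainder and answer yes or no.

R(x) = 0, so D(x) is a factor of P(x). yes

Step 1: lead(−4x⁸ − 18x⁷ − 42x⁶ − 85x⁵ − 75x⁴ − 54x³ − 71x² + 73x − 36) ÷ lead(D) = −4x⁸ ÷ −2x² = 2x⁶. Subtract (2x⁶)·D = −4x⁸ − 4x⁷ − 18x⁶. Remainder: −14x⁷ − 24x⁶ − 85x⁵ − 75x⁴ − 54x³ − 71x² + 73x − 36.
Step 2: lead(−14x⁷ − 24x⁶ − 85x⁵ − 75x⁴ − 54x³ − 71x² + 73x − 36) ÷ lead(D) = −14x⁷ ÷ −2x² = 7x⁵. Subtract (7x⁵)·D = −14x⁷ − 14x⁶ − 63x⁵. Remainder: −10x⁶ − 22x⁵ − 75x⁴ − 54x³ − 71x² + 73x − 36.
Step 3: lead(−10x⁶ − 22x⁵ − 75x⁴ − 54x³ − 71x² + 73x − 36) ÷ lead(D) = −10x⁶ ÷ −2x² = 5x⁴. Subtract (5x⁴)·D = −10x⁶ − 10x⁵ − 45x⁴. Remainder: −12x⁵ − 30x⁴ − 54x³ − 71x² + 73x − 36.
Step 4: lead(−12x⁵ − 30x⁴ − 54x³ − 71x² + 73x − 36) ÷ lead(D) = −12x⁵ ÷ −2x² = 6x³. Subtract (6x³)·D = −12x⁵ − 12x⁴ − 54x³. Remainder: −18x⁴ − 71x² + 73x − 36.
Step 5: lead(−18x⁴ − 71x² + 73x − 36) ÷ lead(D) = −18x⁴ ÷ −2x² = 9x². Subtract (9x²)·D = −18x⁴ − 18x³ − 81x². Remainder: 18x³ + 10x² + 73x − 36.
Step 6: lead(18x³ + 10x² + 73x − 36) ÷ lead(D) = 18x³ ÷ −2x² = −9x. Subtract (−9x)·D = 18x³ + 18x² + 81x. Remainder: −8x² − 8x − 36.
Step 7: lead(−8x² − 8x − 36) ÷ lead(D) = −8x² ÷ −2x² = 4. Subtract (4)·D = −8x² − 8x − 36. Remainder: 0.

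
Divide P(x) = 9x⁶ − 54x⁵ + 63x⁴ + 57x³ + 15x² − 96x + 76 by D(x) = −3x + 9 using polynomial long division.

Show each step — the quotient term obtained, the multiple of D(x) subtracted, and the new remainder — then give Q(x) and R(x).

Step 1: lead(9x⁶ − 54x⁵ + 63x⁴ + 57x³ + 15x² − 96x + 76) ÷ lead(D) = 9x⁶ ÷ −3x = −3x⁵. Subtract (−3x⁵)·D = 9x⁶ − 27x⁵. Remainder: −27x⁵ + 63x⁴ + 57x³ + 15x² − 96x + 76.
Step 2: lead(−27x⁵ + 63x⁴ + 57x³ + 15x² − 96x + 76) ÷ lead(D) = −27x⁵ ÷ −3x = 9x⁴. Subtract (9x⁴)·D = −27x⁵ + 81x⁴. Remainder: −18x⁴ + 57x³ + 15x² − 96x + 76.
Step 3: lead(−18x⁴ + 57x³ + 15x² − 96x + 76) ÷ lead(D) = −18x⁴ ÷ −3x = 6x³. Subtract (6x³)·D = −18x⁴ + 54x³. Remainder: 3x³ + 15x² − 96x + 76.
Step 4: lead(3x³ + 15x² − 96x + 76) ÷ lead(D) = 3x³ ÷ −3x = −x². Subtract (−x²)·D = 3x³ − 9x². Remainder: 24x² − 96x + 76.
Step 5: lead(24x² − 96x + 76) ÷ lead(D) = 24x² ÷ −3x = −8x. Subtract (−8x)·D = 24x² − 72x. Remainder: −24x + 76.
Step 6: lead(−24x + 76) ÷ lead(D) = −24x ÷ −3x = 8. Subtract (8)·D = −24x + 72. Remainder: 4.

Q(x) = −3x⁵ + 9x⁴ + 6x³ − x² − 8x + 8; R(x) = 4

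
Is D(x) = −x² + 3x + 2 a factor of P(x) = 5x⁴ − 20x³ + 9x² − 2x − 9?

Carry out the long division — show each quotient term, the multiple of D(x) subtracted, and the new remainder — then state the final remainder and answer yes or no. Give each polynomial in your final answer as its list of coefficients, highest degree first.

R = [-1], so D(x) is not a factor of P(x). no

Step 1: lead(5x⁴ − 20x³ + 9x² − 2x − 9) ÷ lead(D) = 5x⁴ ÷ −x² = −5x². Subtract (−5x²)·D = 5x⁴ − 15x³ − 10x². Remainder: −5x³ + 19x² − 2x − 9.
Step 2: lead(−5x³ + 19x² − 2x − 9) ÷ lead(D) = −5x³ ÷ −x² = 5x. Subtract (5x)·D = −5x³ + 15x² + 10x. Remainder: 4x² − 12x − 9.
Step 3: lead(4x² − 12x − 9) ÷ lead(D) = 4x² ÷ −x² = −4. Subtract (−4)·D = 4x² − 12x − 8. Remainder: −1.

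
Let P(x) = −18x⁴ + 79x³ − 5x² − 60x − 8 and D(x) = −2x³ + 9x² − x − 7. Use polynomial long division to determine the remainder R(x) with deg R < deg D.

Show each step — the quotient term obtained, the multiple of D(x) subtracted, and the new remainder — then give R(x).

R(x) = −5x² + 4x − 1

Step 1: lead(−18x⁴ + 79x³ − 5x² − 60x − 8) ÷ lead(D) = −18x⁴ ÷ −2x³ = 9x. Subtract (9x)·D = −18x⁴ + 81x³ − 9x² − 63x. Remainder: −2x³ + 4x² + 3x − 8.
Step 2: lead(−2x³ + 4x² + 3x − 8) ÷ lead(D) = −2x³ ÷ −2x³ = 1. Subtract (1)·D = −2x³ + 9x² − x − 7. Remainder: −5x² + 4x − 1.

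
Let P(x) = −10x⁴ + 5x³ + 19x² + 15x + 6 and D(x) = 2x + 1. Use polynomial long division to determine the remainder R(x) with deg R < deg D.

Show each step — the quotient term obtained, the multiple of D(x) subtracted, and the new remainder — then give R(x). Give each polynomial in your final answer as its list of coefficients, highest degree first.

Step 1: lead(−10x⁴ + 5x³ + 19x² + 15x + 6) ÷ lead(D) = −10x⁴ ÷ 2x = −5x³. Subtract (−5x³)·D = −10x⁴ − 5x³. Remainder: 10x³ + 19x² + 15x + 6.
Step 2: lead(10x³ + 19x² + 15x + 6) ÷ lead(D) = 10x³ ÷ 2x = 5x². Subtract (5x²)·D = 10x³ + 5x². Remainder: 14x² + 15x + 6.
Step 3: lead(14x² + 15x + 6) ÷ lead(D) = 14x² ÷ 2x = 7x. Subtract (7x)·D = 14x² + 7x. Remainder: 8x + 6.
Step 4: lead(8x + 6) ÷ lead(D) = 8x ÷ 2x = 4. Subtract (4)·D = 8x + 4. Remainder: 2.

R = [2]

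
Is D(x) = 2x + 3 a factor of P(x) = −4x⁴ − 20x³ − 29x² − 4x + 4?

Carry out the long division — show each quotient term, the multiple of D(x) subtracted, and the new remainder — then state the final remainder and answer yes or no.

Step 1: lead(−4x⁴ − 20x³ − 29x² − 4x + 4) ÷ lead(D) = −4x⁴ ÷ 2x = −2x³. Subtract (−2x³)·D = −4x⁴ − 6x³. Remainder: −14x³ − 29x² − 4x + 4.
Step 2: lead(−14x³ − 29x² − 4x + 4) ÷ lead(D) = −14x³ ÷ 2x = −7x². Subtract (−7x²)·D = −14x³ − 21x². Remainder: −8x² − 4x + 4.
Step 3: lead(−8x² − 4x + 4) ÷ lead(D) = −8x² ÷ 2x = −4x. Subtract (−4x)·D = −8x² − 12x. Remainder: 8x + 4.
Step 4: lead(8x + 4) ÷ lead(D) = 8x ÷ 2x = 4. Subtract (4)·D = 8x + 12. Remainder: −8.

R(x) = −8, so D(x) is not a factor of P(x). no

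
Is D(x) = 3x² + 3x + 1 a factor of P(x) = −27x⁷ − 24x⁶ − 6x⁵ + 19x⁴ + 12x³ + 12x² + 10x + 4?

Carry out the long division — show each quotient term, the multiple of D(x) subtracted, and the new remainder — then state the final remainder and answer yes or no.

Step 1: lead(−27x⁷ − 24x⁶ − 6x⁵ + 19x⁴ + 12x³ + 12x² + 10x + 4) ÷ lead(D) = −27x⁷ ÷ 3x² = −9x⁵. Subtract (−9x⁵)·D = −27x⁷ − 27x⁶ − 9x⁵. Remainder: 3x⁶ + 3x⁵ + 19x⁴ + 12x³ + 12x² + 10x + 4.
Step 2: lead(3x⁶ + 3x⁵ + 19x⁴ + 12x³ + 12x² + 10x + 4) ÷ lead(D) = 3x⁶ ÷ 3x² = x⁴. Subtract (x⁴)·D = 3x⁶ + 3x⁵ + x⁴. Remainder: 18x⁴ + 12x³ + 12x² + 10x + 4.
Step 3: lead(18x⁴ + 12x³ + 12x² + 10x + 4) ÷ lead(D) = 18x⁴ ÷ 3x² = 6x². Subtract (6x²)·D = 18x⁴ + 18x³ + 6x². Remainder: −6x³ + 6x² + 10x + 4.
Step 4: lead(−6x³ + 6x² + 10x + 4) ÷ lead(D) = −6x³ ÷ 3x² = −2x. Subtract (−2x)·D = −6x³ − 6x² − 2x. Remainder: 12x² + 12x + 4.
Step 5: lead(12x² + 12x + 4) ÷ lead(D) = 12x² ÷ 3x² = 4. Subtract (4)·D = 12x² + 12x + 4. Remainder: 0.

R(x) = 0, so D(x) is a factor of P(x). yes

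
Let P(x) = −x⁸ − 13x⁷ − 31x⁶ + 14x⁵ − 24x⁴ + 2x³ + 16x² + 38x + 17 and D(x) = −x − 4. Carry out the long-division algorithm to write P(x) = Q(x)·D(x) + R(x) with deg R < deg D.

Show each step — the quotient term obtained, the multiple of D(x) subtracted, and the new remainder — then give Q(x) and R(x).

Step 1: lead(−x⁸ − 13x⁷ − 31x⁶ + 14x⁵ − 24x⁴ + 2x³ + 16x² + 38x + 17) ÷ lead(D) = −x⁸ ÷ −x = x⁷. Subtract (x⁷)·D = −x⁸ − 4x⁷. Remainder: −9x⁷ − 31x⁶ + 14x⁵ − 24x⁴ + 2x³ + 16x² + 38x + 17.
Step 2: lead(−9x⁷ − 31x⁶ + 14x⁵ − 24x⁴ + 2x³ + 16x² + 38x + 17) ÷ lead(D) = −9x⁷ ÷ −x = 9x⁶. Subtract (9x⁶)·D = −9x⁷ − 36x⁶. Remainder: 5x⁶ + 14x⁵ − 24x⁴ + 2x³ + 16x² + 38x + 17.
Step 3: lead(5x⁶ + 14x⁵ − 24x⁴ + 2x³ + 16x² + 38x + 17) ÷ lead(D) = 5x⁶ ÷ −x = −5x⁵. Subtract (−5x⁵)·D = 5x⁶ + 20x⁵. Remainder: −6x⁵ − 24x⁴ + 2x³ + 16x² + 38x + 17.
Step 4: lead(−6x⁵ − 24x⁴ + 2x³ + 16x² + 38x + 17) ÷ lead(D) = −6x⁵ ÷ −x = 6x⁴. Subtract (6x⁴)·D = −6x⁵ − 24x⁴. Remainder: 2x³ + 16x² + 38x + 17.
Step 5: lead(2x³ + 16x² + 38x + 17) ÷ lead(D) = 2x³ ÷ −x = −2x². Subtract (−2x²)·D = 2x³ + 8x². Remainder: 8x² + 38x + 17.
Step 6: lead(8x² + 38x + 17) ÷ lead(D) = 8x² ÷ −x = −8x. Subtract (−8x)·D = 8x² + 32x. Remainder: 6x + 17.
Step 7: lead(6x + 17) ÷ lead(D) = 6x ÷ −x = −6. Subtract (−6)·D = 6x + 24. Remainder: −7.

Q(x) = x⁷ + 9x⁶ − 5x⁵ + 6x⁴ − 2x² − 8x − 6; R(x) = −7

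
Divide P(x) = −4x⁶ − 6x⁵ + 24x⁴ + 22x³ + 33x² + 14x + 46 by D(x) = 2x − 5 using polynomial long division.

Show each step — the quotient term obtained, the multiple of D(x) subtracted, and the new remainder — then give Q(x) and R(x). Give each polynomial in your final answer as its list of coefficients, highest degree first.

Q = [-2, -8, -8, -9, -6, -8]; R = [6]

Step 1: lead(−4x⁶ − 6x⁵ + 24x⁴ + 22x³ + 33x² + 14x + 46) ÷ lead(D) = −4x⁶ ÷ 2x = −2x⁵. Subtract (−2x⁵)·D = −4x⁶ + 10x⁵. Remainder: −16x⁵ + 24x⁴ + 22x³ + 33x² + 14x + 46.
Step 2: lead(−16x⁵ + 24x⁴ + 22x³ + 33x² + 14x + 46) ÷ lead(D) = −16x⁵ ÷ 2x = −8x⁴. Subtract (−8x⁴)·D = −16x⁵ + 40x⁴. Remainder: −16x⁴ + 22x³ + 33x² + 14x + 46.
Step 3: lead(−16x⁴ + 22x³ + 33x² + 14x + 46) ÷ lead(D) = −16x⁴ ÷ 2x = −8x³. Subtract (−8x³)·D = −16x⁴ + 40x³. Remainder: −18x³ + 33x² + 14x + 46.
Step 4: lead(−18x³ + 33x² + 14x + 46) ÷ lead(D) = −18x³ ÷ 2x = −9x². Subtract (−9x²)·D = −18x³ + 45x². Remainder: −12x² + 14x + 46.
Step 5: lead(−12x² + 14x + 46) ÷ lead(D) = −12x² ÷ 2x = −6x. Subtract (−6x)·D = −12x² + 30x. Remainder: −16x + 46.
Step 6: lead(−16x + 46) ÷ lead(D) = −16x ÷ 2x = −8. Subtract (−8)·D = −16x + 40. Remainder: 6.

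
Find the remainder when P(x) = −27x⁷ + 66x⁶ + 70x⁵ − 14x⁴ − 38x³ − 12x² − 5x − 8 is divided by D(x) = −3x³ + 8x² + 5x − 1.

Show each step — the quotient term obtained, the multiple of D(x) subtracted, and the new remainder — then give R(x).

R(x) = 8x² − 3x − 9

Step 1: lead(−27x⁷ + 66x⁶ + 70x⁵ − 14x⁴ − 38x³ − 12x² − 5x − 8) ÷ lead(D) = −27x⁷ ÷ −3x³ = 9x⁴. Subtract (9x⁴)·D = −27x⁷ + 72x⁶ + 45x⁵ − 9x⁴. Remainder: −6x⁶ + 25x⁵ − 5x⁴ − 38x³ − 12x² − 5x − 8.
Step 2: lead(−6x⁶ + 25x⁵ − 5x⁴ − 38x³ − 12x² − 5x − 8) ÷ lead(D) = −6x⁶ ÷ −3x³ = 2x³. Subtract (2x³)·D = −6x⁶ + 16x⁵ + 10x⁴ − 2x³. Remainder: 9x⁵ − 15x⁴ − 36x³ − 12x² − 5x − 8.
Step 3: lead(9x⁵ − 15x⁴ − 36x³ − 12x² − 5x − 8) ÷ lead(D) = 9x⁵ ÷ −3x³ = −3x². Subtract (−3x²)·D = 9x⁵ − 24x⁴ − 15x³ + 3x². Remainder: 9x⁴ − 21x³ − 15x² − 5x − 8.
Step 4: lead(9x⁴ − 21x³ − 15x² − 5x − 8) ÷ lead(D) = 9x⁴ ÷ −3x³ = −3x. Subtract (−3x)·D = 9x⁴ − 24x³ − 15x² + 3x. Remainder: 3x³ − 8x − 8.
Step 5: lead(3x³ − 8x − 8) ÷ lead(D) = 3x³ ÷ −3x³ = −1. Subtract (−1)·D = 3x³ − 8x² − 5x + 1. Remainder: 8x² − 3x − 9.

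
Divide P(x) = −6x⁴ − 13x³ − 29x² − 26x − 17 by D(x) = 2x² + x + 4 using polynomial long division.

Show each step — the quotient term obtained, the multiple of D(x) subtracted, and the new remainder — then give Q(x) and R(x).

Q(x) = −3x² − 5x − 6; R(x) = 7

Step 1: lead(−6x⁴ − 13x³ − 29x² − 26x − 17) ÷ lead(D) = −6x⁴ ÷ 2x² = −3x². Subtract (−3x²)·D = −6x⁴ − 3x³ − 12x². Remainder: −10x³ − 17x² − 26x − 17.
Step 2: lead(−10x³ − 17x² − 26x − 17) ÷ lead(D) = −10x³ ÷ 2x² = −5x. Subtract (−5x)·D = −10x³ − 5x² − 20x. Remainder: −12x² − 6x − 17.
Step 3: lead(−12x² − 6x − 17) ÷ lead(D) = −12x² ÷ 2x² = −6. Subtract (−6)·D = −12x² − 6x − 24. Remainder: 7.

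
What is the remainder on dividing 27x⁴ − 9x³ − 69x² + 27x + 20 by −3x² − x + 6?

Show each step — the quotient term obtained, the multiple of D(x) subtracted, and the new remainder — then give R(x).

R(x) = −6x + 2

Step 1: lead(27x⁴ − 9x³ − 69x² + 27x + 20) ÷ lead(D) = 27x⁴ ÷ −3x² = −9x². Subtract (−9x²)·D = 27x⁴ + 9x³ − 54x². Remainder: −18x³ − 15x² + 27x + 20.
Step 2: lead(−18x³ − 15x² + 27x + 20) ÷ lead(D) = −18x³ ÷ −3x² = 6x. Subtract (6x)·D = −18x³ − 6x² + 36x. Remainder: −9x² − 9x + 20.
Step 3: lead(−9x² − 9x + 20) ÷ lead(D) = −9x² ÷ −3x² = 3. Subtract (3)·D = −9x² − 3x + 18. Remainder: −6x + 2.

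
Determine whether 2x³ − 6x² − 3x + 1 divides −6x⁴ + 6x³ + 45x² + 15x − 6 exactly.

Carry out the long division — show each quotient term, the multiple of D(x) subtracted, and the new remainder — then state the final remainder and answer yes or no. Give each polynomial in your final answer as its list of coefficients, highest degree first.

Step 1: lead(−6x⁴ + 6x³ + 45x² + 15x − 6) ÷ lead(D) = −6x⁴ ÷ 2x³ = −3x. Subtract (−3x)·D = −6x⁴ + 18x³ + 9x² − 3x. Remainder: −12x³ + 36x² + 18x − 6.
Step 2: lead(−12x³ + 36x² + 18x − 6) ÷ lead(D) = −12x³ ÷ 2x³ = −6. Subtract (−6)·D = −12x³ + 36x² + 18x − 6. Remainder: 0.

R = [0], so D(x) is a factor of P(x). yes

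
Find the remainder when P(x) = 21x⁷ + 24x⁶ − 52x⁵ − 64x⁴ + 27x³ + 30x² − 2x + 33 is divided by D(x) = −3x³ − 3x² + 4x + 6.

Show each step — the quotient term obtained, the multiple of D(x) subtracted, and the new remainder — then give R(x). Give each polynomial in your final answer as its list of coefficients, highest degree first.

R = [9]

Step 1: lead(21x⁷ + 24x⁶ − 52x⁵ − 64x⁴ + 27x³ + 30x² − 2x + 33) ÷ lead(D) = 21x⁷ ÷ −3x³ = −7x⁴. Subtract (−7x⁴)·D = 21x⁷ + 21x⁶ − 28x⁵ − 42x⁴. Remainder: 3x⁶ − 24x⁵ − 22x⁴ + 27x³ + 30x² − 2x + 33.
Step 2: lead(3x⁶ − 24x⁵ − 22x⁴ + 27x³ + 30x² − 2x + 33) ÷ lead(D) = 3x⁶ ÷ −3x³ = −x³. Subtract (−x³)·D = 3x⁶ + 3x⁵ − 4x⁴ − 6x³. Remainder: −27x⁵ − 18x⁴ + 33x³ + 30x² − 2x + 33.
Step 3: lead(−27x⁵ − 18x⁴ + 33x³ + 30x² − 2x + 33) ÷ lead(D) = −27x⁵ ÷ −3x³ = 9x². Subtract (9x²)·D = −27x⁵ − 27x⁴ + 36x³ + 54x². Remainder: 9x⁴ − 3x³ − 24x² − 2x + 33.
Step 4: lead(9x⁴ − 3x³ − 24x² − 2x + 33) ÷ lead(D) = 9x⁴ ÷ −3x³ = −3x. Subtract (−3x)·D = 9x⁴ + 9x³ − 12x² − 18x. Remainder: −12x³ − 12x² + 16x + 33.
Step 5: lead(−12x³ − 12x² + 16x + 33) ÷ lead(D) = −12x³ ÷ −3x³ = 4. Subtract (4)·D = −12x³ − 12x² + 16x + 24. Remainder: 9.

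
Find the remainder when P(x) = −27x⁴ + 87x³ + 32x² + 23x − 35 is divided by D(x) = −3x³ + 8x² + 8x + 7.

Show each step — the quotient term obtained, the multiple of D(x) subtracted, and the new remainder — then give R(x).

Step 1: lead(−27x⁴ + 87x³ + 32x² + 23x − 35) ÷ lead(D) = −27x⁴ ÷ −3x³ = 9x. Subtract (9x)·D = −27x⁴ + 72x³ + 72x² + 63x. Remainder: 15x³ − 40x² − 40x − 35.
Step 2: lead(15x³ − 40x² − 40x − 35) ÷ lead(D) = 15x³ ÷ −3x³ = −5. Subtract (−5)·D = 15x³ − 40x² − 40x − 35. Remainder: 0.

R(x) = 0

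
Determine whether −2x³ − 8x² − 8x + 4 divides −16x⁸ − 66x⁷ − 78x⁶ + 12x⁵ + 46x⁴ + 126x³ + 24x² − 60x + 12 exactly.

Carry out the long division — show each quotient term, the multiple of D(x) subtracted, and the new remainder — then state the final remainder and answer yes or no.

Step 1: lead(−16x⁸ − 66x⁷ − 78x⁶ + 12x⁵ + 46x⁴ + 126x³ + 24x² − 60x + 12) ÷ lead(D) = −16x⁸ ÷ −2x³ = 8x⁵. Subtract (8x⁵)·D = −16x⁸ − 64x⁷ − 64x⁶ + 32x⁵. Remainder: −2x⁷ − 14x⁶ − 20x⁵ + 46x⁴ + 126x³ + 24x² − 60x + 12.
Step 2: lead(−2x⁷ − 14x⁶ − 20x⁵ + 46x⁴ + 126x³ + 24x² − 60x + 12) ÷ lead(D) = −2x⁷ ÷ −2x³ = x⁴. Subtract (x⁴)·D = −2x⁷ − 8x⁶ − 8x⁵ + 4x⁴. Remainder: −6x⁶ − 12x⁵ + 42x⁴ + 126x³ + 24x² − 60x + 12.
Step 3: lead(−6x⁶ − 12x⁵ + 42x⁴ + 126x³ + 24x² − 60x + 12) ÷ lead(D) = −6x⁶ ÷ −2x³ = 3x³. Subtract (3x³)·D = −6x⁶ − 24x⁵ − 24x⁴ + 12x³. Remainder: 12x⁵ + 66x⁴ + 114x³ + 24x² − 60x + 12.
Step 4: lead(12x⁵ + 66x⁴ + 114x³ + 24x² − 60x + 12) ÷ lead(D) = 12x⁵ ÷ −2x³ = −6x². Subtract (−6x²)·D = 12x⁵ + 48x⁴ + 48x³ − 24x². Remainder: 18x⁴ + 66x³ + 48x² − 60x + 12.
Step 5: lead(18x⁴ + 66x³ + 48x² − 60x + 12) ÷ lead(D) = 18x⁴ ÷ −2x³ = −9x. Subtract (−9x)·D = 18x⁴ + 72x³ + 72x² − 36x. Remainder: −6x³ − 24x² − 24x + 12.
Step 6: lead(−6x³ − 24x² − 24x + 12) ÷ lead(D) = −6x³ ÷ −2x³ = 3. Subtract (3)·D = −6x³ − 24x² − 24x + 12. Remainder: 0.

R(x) = 0, so D(x) is a factor of P(x). yes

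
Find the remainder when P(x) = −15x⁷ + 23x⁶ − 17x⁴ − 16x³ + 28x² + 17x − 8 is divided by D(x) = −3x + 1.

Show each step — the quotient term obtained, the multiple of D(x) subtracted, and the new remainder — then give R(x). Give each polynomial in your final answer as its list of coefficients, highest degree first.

Step 1: lead(−15x⁷ + 23x⁶ − 17x⁴ − 16x³ + 28x² + 17x − 8) ÷ lead(D) = −15x⁷ ÷ −3x = 5x⁶. Subtract (5x⁶)·D = −15x⁷ + 5x⁶. Remainder: 18x⁶ − 17x⁴ − 16x³ + 28x² + 17x − 8.
Step 2: lead(18x⁶ − 17x⁴ − 16x³ + 28x² + 17x − 8) ÷ lead(D) = 18x⁶ ÷ −3x = −6x⁵. Subtract (−6x⁵)·D = 18x⁶ − 6x⁵. Remainder: 6x⁵ − 17x⁴ − 16x³ + 28x² + 17x − 8.
Step 3: lead(6x⁵ − 17x⁴ − 16x³ + 28x² + 17x − 8) ÷ lead(D) = 6x⁵ ÷ −3x = −2x⁴. Subtract (−2x⁴)·D = 6x⁵ − 2x⁴. Remainder: −15x⁴ − 16x³ + 28x² + 17x − 8.
Step 4: lead(−15x⁴ − 16x³ + 28x² + 17x − 8) ÷ lead(D) = −15x⁴ ÷ −3x = 5x³. Subtract (5x³)·D = −15x⁴ + 5x³. Remainder: −21x³ + 28x² + 17x − 8.
Step 5: lead(−21x³ + 28x² + 17x − 8) ÷ lead(D) = −21x³ ÷ −3x = 7x². Subtract (7x²)·D = −21x³ + 7x². Remainder: 21x² + 17x − 8.
Step 6: lead(21x² + 17x − 8) ÷ lead(D) = 21x² ÷ −3x = −7x. Subtract (−7x)·D = 21x² − 7x. Remainder: 24x − 8.
Step 7: lead(24x − 8) ÷ lead(D) = 24x ÷ −3x = −8. Subtract (−8)·D = 24x − 8. Remainder: 0.

R = [0]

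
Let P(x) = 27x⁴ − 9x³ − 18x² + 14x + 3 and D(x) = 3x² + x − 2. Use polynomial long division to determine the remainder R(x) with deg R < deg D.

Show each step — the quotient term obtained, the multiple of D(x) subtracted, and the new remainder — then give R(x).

Step 1: lead(27x⁴ − 9x³ − 18x² + 14x + 3) ÷ lead(D) = 27x⁴ ÷ 3x² = 9x². Subtract (9x²)·D = 27x⁴ + 9x³ − 18x². Remainder: −18x³ + 14x + 3.
Step 2: lead(−18x³ + 14x + 3) ÷ lead(D) = −18x³ ÷ 3x² = −6x. Subtract (−6x)·D = −18x³ − 6x² + 12x. Remainder: 6x² + 2x + 3.
Step 3: lead(6x² + 2x + 3) ÷ lead(D) = 6x² ÷ 3x² = 2. Subtract (2)·D = 6x² + 2x − 4. Remainder: 7.

R(x) = 7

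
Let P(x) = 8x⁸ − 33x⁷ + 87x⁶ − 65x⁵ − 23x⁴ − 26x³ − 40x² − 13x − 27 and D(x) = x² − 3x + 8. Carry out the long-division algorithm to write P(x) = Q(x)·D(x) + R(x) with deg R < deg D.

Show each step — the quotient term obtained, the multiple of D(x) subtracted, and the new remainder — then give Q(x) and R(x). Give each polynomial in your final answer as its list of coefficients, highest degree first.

Step 1: lead(8x⁸ − 33x⁷ + 87x⁶ − 65x⁵ − 23x⁴ − 26x³ − 40x² − 13x − 27) ÷ lead(D) = 8x⁸ ÷ x² = 8x⁶. Subtract (8x⁶)·D = 8x⁸ − 24x⁷ + 64x⁶. Remainder: −9x⁷ + 23x⁶ − 65x⁵ − 23x⁴ − 26x³ − 40x² − 13x − 27.
Step 2: lead(−9x⁷ + 23x⁶ − 65x⁵ − 23x⁴ − 26x³ − 40x² − 13x − 27) ÷ lead(D) = −9x⁷ ÷ x² = −9x⁵. Subtract (−9x⁵)·D = −9x⁷ + 27x⁶ − 72x⁵. Remainder: −4x⁶ + 7x⁵ − 23x⁴ − 26x³ − 40x² − 13x − 27.
Step 3: lead(−4x⁶ + 7x⁵ − 23x⁴ − 26x³ − 40x² − 13x − 27) ÷ lead(D) = −4x⁶ ÷ x² = −4x⁴. Subtract (−4x⁴)·D = −4x⁶ + 12x⁵ − 32x⁴. Remainder: −5x⁵ + 9x⁴ − 26x³ − 40x² − 13x − 27.
Step 4: lead(−5x⁵ + 9x⁴ − 26x³ − 40x² − 13x − 27) ÷ lead(D) = −5x⁵ ÷ x² = −5x³. Subtract (−5x³)·D = −5x⁵ + 15x⁴ − 40x³. Remainder: −6x⁴ + 14x³ − 40x² − 13x − 27.
Step 5: lead(−6x⁴ + 14x³ − 40x² − 13x − 27) ÷ lead(D) = −6x⁴ ÷ x² = −6x². Subtract (−6x²)·D = −6x⁴ + 18x³ − 48x². Remainder: −4x³ + 8x² − 13x − 27.
Step 6: lead(−4x³ + 8x² − 13x − 27) ÷ lead(D) = −4x³ ÷ x² = −4x. Subtract (−4x)·D = −4x³ + 12x² − 32x. Remainder: −4x² + 19x − 27.
Step 7: lead(−4x² + 19x − 27) ÷ lead(D) = −4x² ÷ x² = −4. Subtract (−4)·D = −4x² + 12x − 32. Remainder: 7x + 5.

Q = [8, -9, -4, -5, -6, -4, -4]; R = [7, 5]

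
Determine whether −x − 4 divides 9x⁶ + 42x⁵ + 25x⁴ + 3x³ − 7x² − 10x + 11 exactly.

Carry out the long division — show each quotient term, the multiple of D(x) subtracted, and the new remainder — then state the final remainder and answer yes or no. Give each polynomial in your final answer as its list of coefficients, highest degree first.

R = [3], so D(x) is not a factor of P(x). no

Step 1: lead(9x⁶ + 42x⁵ + 25x⁴ + 3x³ − 7x² − 10x + 11) ÷ lead(D) = 9x⁶ ÷ −x = −9x⁵. Subtract (−9x⁵)·D = 9x⁶ + 36x⁵. Remainder: 6x⁵ + 25x⁴ + 3x³ − 7x² − 10x + 11.
Step 2: lead(6x⁵ + 25x⁴ + 3x³ − 7x² − 10x + 11) ÷ lead(D) = 6x⁵ ÷ −x = −6x⁴. Subtract (−6x⁴)·D = 6x⁵ + 24x⁴. Remainder: x⁴ + 3x³ − 7x² − 10x + 11.
Step 3: lead(x⁴ + 3x³ − 7x² − 10x + 11) ÷ lead(D) = x⁴ ÷ −x = −x³. Subtract (−x³)·D = x⁴ + 4x³. Remainder: −x³ − 7x² − 10x + 11.
Step 4: lead(−x³ − 7x² − 10x + 11) ÷ lead(D) = −x³ ÷ −x = x². Subtract (x²)·D = −x³ − 4x². Remainder: −3x² − 10x + 11.
Step 5: lead(−3x² − 10x + 11) ÷ lead(D) = −3x² ÷ −x = 3x. Subtract (3x)·D = −3x² − 12x. Remainder: 2x + 11.
Step 6: lead(2x + 11) ÷ lead(D) = 2x ÷ −x = −2. Subtract (−2)·D = 2x + 8. Remainder: 3.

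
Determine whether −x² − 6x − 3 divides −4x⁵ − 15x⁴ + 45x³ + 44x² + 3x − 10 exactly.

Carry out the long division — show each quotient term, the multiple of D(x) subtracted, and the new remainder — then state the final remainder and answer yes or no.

R(x) = −7, so D(x) is not a factor of P(x). no

Step 1: lead(−4x⁵ − 15x⁴ + 45x³ + 44x² + 3x − 10) ÷ lead(D) = −4x⁵ ÷ −x² = 4x³. Subtract (4x³)·D = −4x⁵ − 24x⁴ − 12x³. Remainder: 9x⁴ + 57x³ + 44x² + 3x − 10.
Step 2: lead(9x⁴ + 57x³ + 44x² + 3x − 10) ÷ lead(D) = 9x⁴ ÷ −x² = −9x². Subtract (−9x²)·D = 9x⁴ + 54x³ + 27x². Remainder: 3x³ + 17x² + 3x − 10.
Step 3: lead(3x³ + 17x² + 3x − 10) ÷ lead(D) = 3x³ ÷ −x² = −3x. Subtract (−3x)·D = 3x³ + 18x² + 9x. Remainder: −x² − 6x − 10.
Step 4: lead(−x² − 6x − 10) ÷ lead(D) = −x² ÷ −x² = 1. Subtract (1)·D = −x² − 6x − 3. Remainder: −7.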